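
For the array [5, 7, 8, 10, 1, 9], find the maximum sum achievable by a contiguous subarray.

Using Kadane's algorithm on [5, 7, 8, 10, 1, 9]:

Scanning through the array:
Position 1 (value 7): max_ending_here = 12, max_so_far = 12
Position 2 (value 8): max_ending_here = 20, max_so_far = 20
Position 3 (value 10): max_ending_here = 30, max_so_far = 30
Position 4 (value 1): max_ending_here = 31, max_so_far = 31
Position 5 (value 9): max_ending_here = 40, max_so_far = 40

Maximum subarray: [5, 7, 8, 10, 1, 9]
Maximum sum: 40

The maximum subarray is [5, 7, 8, 10, 1, 9] with sum 40. This subarray runs from index 0 to index 5.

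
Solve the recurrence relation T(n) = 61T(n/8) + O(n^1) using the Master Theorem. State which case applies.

Master Theorem for T(n) = 61T(n/8) + O(n^1):

a = 61, b = 8, c = 1
log_b(a) = log_8(61) = 1.9769

Case 1: c = 1 < log_8(61) = 1.9769
T(n) = O(n^(log_8 61))

For T(n) = 61T(n/8) + O(n^1): log_8(61) = 1.9769. This is Case 1 of the Master Theorem (c < log_b(a), work dominated by leaves), giving O(n^(log_8 61)).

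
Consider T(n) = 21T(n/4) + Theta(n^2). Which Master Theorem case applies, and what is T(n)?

Master Theorem for T(n) = 21T(n/4) + O(n^2):

a = 21, b = 4, c = 2
log_b(a) = log_4(21) = 2.1962

Case 1: c = 2 < log_4(21) = 2.1962
T(n) = O(n^(log_4 21))

For T(n) = 21T(n/4) + O(n^2): log_4(21) = 2.1962. This is Case 1 of the Master Theorem (c < log_b(a), work dominated by leaves), giving O(n^(log_4 21)).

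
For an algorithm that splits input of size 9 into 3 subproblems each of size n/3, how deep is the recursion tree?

For divide and conquer with division factor 3:

Problem sizes at each level:
Level 0: 9
Level 1: 3
Level 2: 1

The root is level 0 and the size-1 base case is level 2 (the tree spans levels 0 through 2, i.e. 3 levels counting the root), so the depth is the number of divisions: log_3(9) = 2

The recursion tree depth is log_3(9) = 2. At each level, the problem size is divided by 3, so it takes 2 divisions to reduce to a base case of size 1. The algorithm makes 3 recursive calls at each level.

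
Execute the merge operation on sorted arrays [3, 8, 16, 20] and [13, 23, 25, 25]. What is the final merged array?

Merging process:

Compare 3 vs 13: take 3 from left. Merged: [3]
Compare 8 vs 13: take 8 from left. Merged: [3, 8]
Compare 16 vs 13: take 13 from right. Merged: [3, 8, 13]
Compare 16 vs 23: take 16 from left. Merged: [3, 8, 13, 16]
Compare 20 vs 23: take 20 from left. Merged: [3, 8, 13, 16, 20]
Append remaining from right: [23, 25, 25]. Merged: [3, 8, 13, 16, 20, 23, 25, 25]

Final merged array: [3, 8, 13, 16, 20, 23, 25, 25]
Total comparisons: 5

The merged array is [3, 8, 13, 16, 20, 23, 25, 25], requiring 5 comparisons. The merge step runs in O(n) time where n is the total number of elements.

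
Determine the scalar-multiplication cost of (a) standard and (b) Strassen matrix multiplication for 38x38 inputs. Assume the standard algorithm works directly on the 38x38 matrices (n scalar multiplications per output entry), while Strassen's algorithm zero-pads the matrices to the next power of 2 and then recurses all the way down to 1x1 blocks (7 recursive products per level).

Matrix multiplication for 38x38 matrices:

Strassen's algorithm requires power-of-2 dimensions. Pad 38x38 to 64x64 (next power of 2).

Standard algorithm: 38^3 = 54872 multiplications
Strassen's algorithm: 7^(log2(64)) = 7^6 = 117649 multiplications
Difference: 54872 - 117649 = -62777 (Strassen uses MORE here due to padding overhead — for small or just-over-power-of-2 n, padding can outweigh the per-level savings)

Standard: 54872 multiplications (38^3). Strassen: 117649 multiplications (7^6, after padding to 64x64). Strassen reduces 8 recursive multiplications to 7 at each level.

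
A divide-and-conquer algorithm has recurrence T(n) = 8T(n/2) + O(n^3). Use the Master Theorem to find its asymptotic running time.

Master Theorem for T(n) = 8T(n/2) + O(n^3):

a = 8, b = 2, c = 3
log_b(a) = log_2(8) = 3.0000

Case 2: c = 3 = log_2(8) = 3.0000
T(n) = O(n^3 log n) = O(n^3 log n)

For T(n) = 8T(n/2) + O(n^3): log_2(8) = 3.0000. This is Case 2 of the Master Theorem (c = log_b(a), equal work at all levels), giving O(n^3 log n).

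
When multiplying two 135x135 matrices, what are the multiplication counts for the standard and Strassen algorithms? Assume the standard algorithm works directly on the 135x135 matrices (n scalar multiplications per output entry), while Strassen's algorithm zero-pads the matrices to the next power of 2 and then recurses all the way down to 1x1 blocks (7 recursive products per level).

Matrix multiplication for 135x135 matrices:

Strassen's algorithm requires power-of-2 dimensions. Pad 135x135 to 256x256 (next power of 2).

Standard algorithm: 135^3 = 2460375 multiplications
Strassen's algorithm: 7^(log2(256)) = 7^8 = 5764801 multiplications
Difference: 2460375 - 5764801 = -3304426 (Strassen uses MORE here due to padding overhead — for small or just-over-power-of-2 n, padding can outweigh the per-level savings)

Standard: 2460375 multiplications (135^3). Strassen: 5764801 multiplications (7^8, after padding to 256x256). Strassen reduces 8 recursive multiplications to 7 at each level.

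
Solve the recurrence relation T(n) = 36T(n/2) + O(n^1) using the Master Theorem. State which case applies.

Master Theorem for T(n) = 36T(n/2) + O(n^1):

a = 36, b = 2, c = 1
log_b(a) = log_2(36) = 5.1699

Case 1: c = 1 < log_2(36) = 5.1699
T(n) = O(n^(log_2 36))

For T(n) = 36T(n/2) + O(n^1): log_2(36) = 5.1699. This is Case 1 of the Master Theorem (c < log_b(a), work dominated by leaves), giving O(n^(log_2 36)).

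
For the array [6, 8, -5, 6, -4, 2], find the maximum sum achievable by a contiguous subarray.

Using Kadane's algorithm on [6, 8, -5, 6, -4, 2]:

Scanning through the array:
Position 1 (value 8): max_ending_here = 14, max_so_far = 14
Position 2 (value -5): max_ending_here = 9, max_so_far = 14
Position 3 (value 6): max_ending_here = 15, max_so_far = 15
Position 4 (value -4): max_ending_here = 11, max_so_far = 15
Position 5 (value 2): max_ending_here = 13, max_so_far = 15

Maximum subarray: [6, 8, -5, 6]
Maximum sum: 15

The maximum subarray is [6, 8, -5, 6] with sum 15. This subarray runs from index 0 to index 3.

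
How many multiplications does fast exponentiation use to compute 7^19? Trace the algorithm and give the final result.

Computing 7^19 by squaring (build up from 7^1; each line after the first costs one multiplication):

7^1 = 7
7^2 = (7^1)^2 = 7^2 = 49
7^4 = (7^2)^2 = 49^2 = 2401
7^8 = (7^4)^2 = 2401^2 = 5764801
7^9 = 7 * 7^8 = 7 * 5764801 = 40353607
7^18 = (7^9)^2 = 40353607^2 = 1628413597910449
7^19 = 7 * 7^18 = 7 * 1628413597910449 = 11398895185373143

Result: 11398895185373143
Multiplications needed: 6 (6 lines after 7^1)

7^19 = 11398895185373143. Using exponentiation by squaring, this requires 6 multiplications. The key idea: if the exponent is even, square the half-power; if odd, multiply by the base once.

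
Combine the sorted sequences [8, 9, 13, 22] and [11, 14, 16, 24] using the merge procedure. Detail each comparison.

Merging process:

Compare 8 vs 11: take 8 from left. Merged: [8]
Compare 9 vs 11: take 9 from left. Merged: [8, 9]
Compare 13 vs 11: take 11 from right. Merged: [8, 9, 11]
Compare 13 vs 14: take 13 from left. Merged: [8, 9, 11, 13]
Compare 22 vs 14: take 14 from right. Merged: [8, 9, 11, 13, 14]
Compare 22 vs 16: take 16 from right. Merged: [8, 9, 11, 13, 14, 16]
Compare 22 vs 24: take 22 from left. Merged: [8, 9, 11, 13, 14, 16, 22]
Append remaining from right: [24]. Merged: [8, 9, 11, 13, 14, 16, 22, 24]

Final merged array: [8, 9, 11, 13, 14, 16, 22, 24]
Total comparisons: 7

The merged array is [8, 9, 11, 13, 14, 16, 22, 24], requiring 7 comparisons. The merge step runs in O(n) time where n is the total number of elements.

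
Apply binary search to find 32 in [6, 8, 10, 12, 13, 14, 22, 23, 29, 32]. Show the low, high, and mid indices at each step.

Binary search for 32 in [6, 8, 10, 12, 13, 14, 22, 23, 29, 32]:

lo=0, hi=9, mid=4, arr[mid]=13 -> 13 < 32, search right half
lo=5, hi=9, mid=7, arr[mid]=23 -> 23 < 32, search right half
lo=8, hi=9, mid=8, arr[mid]=29 -> 29 < 32, search right half
lo=9, hi=9, mid=9, arr[mid]=32 -> Found target at index 9!

Binary search finds 32 at index 9 after 4 comparisons. The search repeatedly halves the search space by comparing with the middle element.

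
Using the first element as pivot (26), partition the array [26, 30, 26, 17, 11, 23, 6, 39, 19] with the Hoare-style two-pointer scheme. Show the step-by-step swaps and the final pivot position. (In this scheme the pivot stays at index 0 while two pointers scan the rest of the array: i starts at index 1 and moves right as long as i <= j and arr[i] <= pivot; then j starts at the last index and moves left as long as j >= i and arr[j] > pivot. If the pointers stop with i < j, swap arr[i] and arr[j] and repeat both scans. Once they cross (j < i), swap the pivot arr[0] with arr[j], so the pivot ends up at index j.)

Hoare-style two-pointer partition with pivot = 26:

Initial array: [26, 30, 26, 17, 11, 23, 6, 39, 19]

Pointers start at i = 1, j = 8.
i stops at index 1 (arr[1]=30 > 26), j stops at index 8 (arr[8]=19 <= 26): swap arr[1] and arr[8], array becomes [26, 19, 26, 17, 11, 23, 6, 39, 30]
i ends at 7, j ends at 6: the pointers have crossed (j < i), so scanning stops.

Swap pivot arr[0] with arr[6] to place pivot at position 6: [6, 19, 26, 17, 11, 23, 26, 39, 30]
Pivot position: 6

After partitioning with pivot 26, the array becomes [6, 19, 26, 17, 11, 23, 26, 39, 30]. The pivot is placed at index 6. All elements to the left of the pivot are <= 26, and all elements to the right are > 26.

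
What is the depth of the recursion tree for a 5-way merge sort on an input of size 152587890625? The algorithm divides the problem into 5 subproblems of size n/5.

For divide and conquer with division factor 5:

Problem sizes at each level:
Level 0: 152587890625
Level 1: 30517578125
Level 2: 6103515625
Level 3: 1220703125
Level 4: 244140625
Level 5: 48828125
Level 6: 9765625
Level 7: 1953125
Level 8: 390625
Level 9: 78125
Level 10: 15625
Level 11: 3125
Level 12: 625
Level 13: 125
Level 14: 25
Level 15: 5
Level 16: 1

The root is level 0 and the size-1 base case is level 16 (the tree spans levels 0 through 16, i.e. 17 levels counting the root), so the depth is the number of divisions: log_5(152587890625) = 16

The recursion tree depth is log_5(152587890625) = 16. At each level, the problem size is divided by 5, so it takes 16 divisions to reduce to a base case of size 1. The algorithm makes 5 recursive calls at each level.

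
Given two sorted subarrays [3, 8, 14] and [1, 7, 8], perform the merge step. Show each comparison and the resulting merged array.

Merging process:

Compare 3 vs 1: take 1 from right. Merged: [1]
Compare 3 vs 7: take 3 from left. Merged: [1, 3]
Compare 8 vs 7: take 7 from right. Merged: [1, 3, 7]
Compare 8 vs 8: take 8 from left. Merged: [1, 3, 7, 8]
Compare 14 vs 8: take 8 from right. Merged: [1, 3, 7, 8, 8]
Append remaining from left: [14]. Merged: [1, 3, 7, 8, 8, 14]

Final merged array: [1, 3, 7, 8, 8, 14]
Total comparisons: 5

The merged array is [1, 3, 7, 8, 8, 14], requiring 5 comparisons. The merge step runs in O(n) time where n is the total number of elements.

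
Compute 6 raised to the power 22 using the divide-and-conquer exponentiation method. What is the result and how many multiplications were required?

Computing 6^22 by squaring (build up from 6^1; each line after the first costs one multiplication):

6^1 = 6
6^2 = (6^1)^2 = 6^2 = 36
6^4 = (6^2)^2 = 36^2 = 1296
6^5 = 6 * 6^4 = 6 * 1296 = 7776
6^10 = (6^5)^2 = 7776^2 = 60466176
6^11 = 6 * 6^10 = 6 * 60466176 = 362797056
6^22 = (6^11)^2 = 362797056^2 = 131621703842267136

Result: 131621703842267136
Multiplications needed: 6 (6 lines after 6^1)

6^22 = 131621703842267136. Using exponentiation by squaring, this requires 6 multiplications. The key idea: if the exponent is even, square the half-power; if odd, multiply by the base once.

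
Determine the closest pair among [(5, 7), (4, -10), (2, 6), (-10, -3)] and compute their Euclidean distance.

Computing all pairwise distances among 4 points:

d((5, 7), (4, -10)) = 17.0294
d((5, 7), (2, 6)) = 3.1623 <-- minimum
d((5, 7), (-10, -3)) = 18.0278
d((4, -10), (2, 6)) = 16.1245
d((4, -10), (-10, -3)) = 15.6525
d((2, 6), (-10, -3)) = 15.0

Closest pair: (5, 7) and (2, 6) with distance 3.1623

The closest pair is (5, 7) and (2, 6) with Euclidean distance 3.1623. For 4 points, brute-force pairwise comparison is shown above. For large n, the divide-and-conquer algorithm (sort by x, recurse on halves, check the dividing strip) achieves O(n log n).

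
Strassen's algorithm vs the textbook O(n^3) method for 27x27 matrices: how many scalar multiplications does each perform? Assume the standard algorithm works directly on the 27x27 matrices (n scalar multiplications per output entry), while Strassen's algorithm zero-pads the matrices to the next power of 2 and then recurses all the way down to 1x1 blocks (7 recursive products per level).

Matrix multiplication for 27x27 matrices:

Strassen's algorithm requires power-of-2 dimensions. Pad 27x27 to 32x32 (next power of 2).

Standard algorithm: 27^3 = 19683 multiplications
Strassen's algorithm: 7^(log2(32)) = 7^5 = 16807 multiplications
Savings: 19683 - 16807 = 2876 multiplications

Standard: 19683 multiplications (27^3). Strassen: 16807 multiplications (7^5, after padding to 32x32). Strassen reduces 8 recursive multiplications to 7 at each level.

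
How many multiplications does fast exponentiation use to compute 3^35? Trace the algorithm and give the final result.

Computing 3^35 by squaring (build up from 3^1; each line after the first costs one multiplication):

3^1 = 3
3^2 = (3^1)^2 = 3^2 = 9
3^4 = (3^2)^2 = 9^2 = 81
3^8 = (3^4)^2 = 81^2 = 6561
3^16 = (3^8)^2 = 6561^2 = 43046721
3^17 = 3 * 3^16 = 3 * 43046721 = 129140163
3^34 = (3^17)^2 = 129140163^2 = 16677181699666569
3^35 = 3 * 3^34 = 3 * 16677181699666569 = 50031545098999707

Result: 50031545098999707
Multiplications needed: 7 (7 lines after 3^1)

3^35 = 50031545098999707. Using exponentiation by squaring, this requires 7 multiplications. The key idea: if the exponent is even, square the half-power; if odd, multiply by the base once.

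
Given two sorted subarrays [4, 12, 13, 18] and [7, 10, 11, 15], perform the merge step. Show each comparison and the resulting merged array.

Merging process:

Compare 4 vs 7: take 4 from left. Merged: [4]
Compare 12 vs 7: take 7 from right. Merged: [4, 7]
Compare 12 vs 10: take 10 from right. Merged: [4, 7, 10]
Compare 12 vs 11: take 11 from right. Merged: [4, 7, 10, 11]
Compare 12 vs 15: take 12 from left. Merged: [4, 7, 10, 11, 12]
Compare 13 vs 15: take 13 from left. Merged: [4, 7, 10, 11, 12, 13]
Compare 18 vs 15: take 15 from right. Merged: [4, 7, 10, 11, 12, 13, 15]
Append remaining from left: [18]. Merged: [4, 7, 10, 11, 12, 13, 15, 18]

Final merged array: [4, 7, 10, 11, 12, 13, 15, 18]
Total comparisons: 7

The merged array is [4, 7, 10, 11, 12, 13, 15, 18], requiring 7 comparisons. The merge step runs in O(n) time where n is the total number of elements.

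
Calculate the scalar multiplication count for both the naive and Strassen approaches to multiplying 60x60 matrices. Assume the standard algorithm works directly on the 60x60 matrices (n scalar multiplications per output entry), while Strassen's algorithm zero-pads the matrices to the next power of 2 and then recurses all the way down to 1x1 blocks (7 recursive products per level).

Matrix multiplication for 60x60 matrices:

Strassen's algorithm requires power-of-2 dimensions. Pad 60x60 to 64x64 (next power of 2).

Standard algorithm: 60^3 = 216000 multiplications
Strassen's algorithm: 7^(log2(64)) = 7^6 = 117649 multiplications
Savings: 216000 - 117649 = 98351 multiplications

Standard: 216000 multiplications (60^3). Strassen: 117649 multiplications (7^6, after padding to 64x64). Strassen reduces 8 recursive multiplications to 7 at each level.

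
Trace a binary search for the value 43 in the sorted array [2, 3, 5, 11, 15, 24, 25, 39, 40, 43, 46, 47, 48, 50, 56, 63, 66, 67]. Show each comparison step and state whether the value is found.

Binary search for 43 in [2, 3, 5, 11, 15, 24, 25, 39, 40, 43, 46, 47, 48, 50, 56, 63, 66, 67]:

lo=0, hi=17, mid=8, arr[mid]=40 -> 40 < 43, search right half
lo=9, hi=17, mid=13, arr[mid]=50 -> 50 > 43, search left half
lo=9, hi=12, mid=10, arr[mid]=46 -> 46 > 43, search left half
lo=9, hi=9, mid=9, arr[mid]=43 -> Found target at index 9!

Binary search finds 43 at index 9 after 4 comparisons. The search repeatedly halves the search space by comparing with the middle element.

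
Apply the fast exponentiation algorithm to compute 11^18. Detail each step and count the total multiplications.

Computing 11^18 by squaring (build up from 11^1; each line after the first costs one multiplication):

11^1 = 11
11^2 = (11^1)^2 = 11^2 = 121
11^4 = (11^2)^2 = 121^2 = 14641
11^8 = (11^4)^2 = 14641^2 = 214358881
11^9 = 11 * 11^8 = 11 * 214358881 = 2357947691
11^18 = (11^9)^2 = 2357947691^2 = 5559917313492231481

Result: 5559917313492231481
Multiplications needed: 5 (5 lines after 11^1)

11^18 = 5559917313492231481. Using exponentiation by squaring, this requires 5 multiplications. The key idea: if the exponent is even, square the half-power; if odd, multiply by the base once.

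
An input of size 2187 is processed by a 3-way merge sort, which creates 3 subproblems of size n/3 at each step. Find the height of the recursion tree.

For divide and conquer with division factor 3:

Problem sizes at each level:
Level 0: 2187
Level 1: 729
Level 2: 243
Level 3: 81
Level 4: 27
Level 5: 9
Level 6: 3
Level 7: 1

The root is level 0 and the size-1 base case is level 7 (the tree spans levels 0 through 7, i.e. 8 levels counting the root), so the depth is the number of divisions: log_3(2187) = 7

The recursion tree depth is log_3(2187) = 7. At each level, the problem size is divided by 3, so it takes 7 divisions to reduce to a base case of size 1. The algorithm makes 3 recursive calls at each level.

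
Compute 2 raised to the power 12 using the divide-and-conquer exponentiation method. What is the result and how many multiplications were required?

Computing 2^12 by squaring (build up from 2^1; each line after the first costs one multiplication):

2^1 = 2
2^2 = (2^1)^2 = 2^2 = 4
2^3 = 2 * 2^2 = 2 * 4 = 8
2^6 = (2^3)^2 = 8^2 = 64
2^12 = (2^6)^2 = 64^2 = 4096

Result: 4096
Multiplications needed: 4 (4 lines after 2^1)

2^12 = 4096. Using exponentiation by squaring, this requires 4 multiplications. The key idea: if the exponent is even, square the half-power; if odd, multiply by the base once.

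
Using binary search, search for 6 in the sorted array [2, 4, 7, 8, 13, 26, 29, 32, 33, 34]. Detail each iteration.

Binary search for 6 in [2, 4, 7, 8, 13, 26, 29, 32, 33, 34]:

lo=0, hi=9, mid=4, arr[mid]=13 -> 13 > 6, search left half
lo=0, hi=3, mid=1, arr[mid]=4 -> 4 < 6, search right half
lo=2, hi=3, mid=2, arr[mid]=7 -> 7 > 6, search left half
lo=2 > hi=1, target 6 not found

Binary search determines that 6 is not in the array after 3 comparisons. The search space was exhausted without finding the target.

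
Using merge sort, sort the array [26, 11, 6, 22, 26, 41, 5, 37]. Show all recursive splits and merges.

Merge sort trace:

Split: [26, 11, 6, 22, 26, 41, 5, 37] -> [26, 11, 6, 22] and [26, 41, 5, 37]
  Split: [26, 11, 6, 22] -> [26, 11] and [6, 22]
    Split: [26, 11] -> [26] and [11]
    Merge: [26] + [11] -> [11, 26]
    Split: [6, 22] -> [6] and [22]
    Merge: [6] + [22] -> [6, 22]
  Merge: [11, 26] + [6, 22] -> [6, 11, 22, 26]
  Split: [26, 41, 5, 37] -> [26, 41] and [5, 37]
    Split: [26, 41] -> [26] and [41]
    Merge: [26] + [41] -> [26, 41]
    Split: [5, 37] -> [5] and [37]
    Merge: [5] + [37] -> [5, 37]
  Merge: [26, 41] + [5, 37] -> [5, 26, 37, 41]
Merge: [6, 11, 22, 26] + [5, 26, 37, 41] -> [5, 6, 11, 22, 26, 26, 37, 41]

Final sorted array: [5, 6, 11, 22, 26, 26, 37, 41]

The merge sort proceeds by recursively splitting the array and merging sorted halves.
After all merges, the sorted array is [5, 6, 11, 22, 26, 26, 37, 41].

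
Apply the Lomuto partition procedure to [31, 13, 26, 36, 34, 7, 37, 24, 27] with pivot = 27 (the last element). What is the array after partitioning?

Lomuto partition with pivot = 27:

Initial array: [31, 13, 26, 36, 34, 7, 37, 24, 27]

arr[0]=31 > 27: no swap
arr[1]=13 <= 27: swap with position 0, array becomes [13, 31, 26, 36, 34, 7, 37, 24, 27]
arr[2]=26 <= 27: swap with position 1, array becomes [13, 26, 31, 36, 34, 7, 37, 24, 27]
arr[3]=36 > 27: no swap
arr[4]=34 > 27: no swap
arr[5]=7 <= 27: swap with position 2, array becomes [13, 26, 7, 36, 34, 31, 37, 24, 27]
arr[6]=37 > 27: no swap
arr[7]=24 <= 27: swap with position 3, array becomes [13, 26, 7, 24, 34, 31, 37, 36, 27]

Place pivot at position 4: [13, 26, 7, 24, 27, 31, 37, 36, 34]
Pivot position: 4

After partitioning with pivot 27, the array becomes [13, 26, 7, 24, 27, 31, 37, 36, 34]. The pivot is placed at index 4. All elements to the left of the pivot are <= 27, and all elements to the right are > 27.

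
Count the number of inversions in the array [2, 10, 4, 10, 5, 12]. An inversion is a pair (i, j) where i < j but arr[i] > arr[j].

Finding inversions in [2, 10, 4, 10, 5, 12]:

(1, 2): arr[1]=10 > arr[2]=4
(1, 4): arr[1]=10 > arr[4]=5
(3, 4): arr[3]=10 > arr[4]=5

Total inversions: 3

The array has 3 inversion(s): (1,2), (1,4), (3,4). Each pair (i,j) satisfies i < j and arr[i] > arr[j].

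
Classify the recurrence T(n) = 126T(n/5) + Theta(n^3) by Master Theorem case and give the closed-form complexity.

Master Theorem for T(n) = 126T(n/5) + O(n^3):

a = 126, b = 5, c = 3
log_b(a) = log_5(126) = 3.0050

Case 1: c = 3 < log_5(126) = 3.0050
T(n) = O(n^(log_5 126))

For T(n) = 126T(n/5) + O(n^3): log_5(126) = 3.0050. This is Case 1 of the Master Theorem (c < log_b(a), work dominated by leaves), giving O(n^(log_5 126)).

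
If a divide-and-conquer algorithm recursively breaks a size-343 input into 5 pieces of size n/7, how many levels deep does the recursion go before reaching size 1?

For divide and conquer with division factor 7:

Problem sizes at each level:
Level 0: 343
Level 1: 49
Level 2: 7
Level 3: 1

The root is level 0 and the size-1 base case is level 3 (the tree spans levels 0 through 3, i.e. 4 levels counting the root), so the depth is the number of divisions: log_7(343) = 3

The recursion tree depth is log_7(343) = 3. At each level, the problem size is divided by 7, so it takes 3 divisions to reduce to a base case of size 1. The algorithm makes 5 recursive calls at each level.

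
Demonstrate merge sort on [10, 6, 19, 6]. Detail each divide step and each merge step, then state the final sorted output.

Merge sort trace:

Split: [10, 6, 19, 6] -> [10, 6] and [19, 6]
  Split: [10, 6] -> [10] and [6]
  Merge: [10] + [6] -> [6, 10]
  Split: [19, 6] -> [19] and [6]
  Merge: [19] + [6] -> [6, 19]
Merge: [6, 10] + [6, 19] -> [6, 6, 10, 19]

Final sorted array: [6, 6, 10, 19]

The merge sort proceeds by recursively splitting the array and merging sorted halves.
After all merges, the sorted array is [6, 6, 10, 19].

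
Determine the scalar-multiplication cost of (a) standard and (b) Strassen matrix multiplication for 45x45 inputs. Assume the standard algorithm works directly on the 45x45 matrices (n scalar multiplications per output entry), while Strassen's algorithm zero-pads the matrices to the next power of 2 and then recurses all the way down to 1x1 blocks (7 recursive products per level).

Matrix multiplication for 45x45 matrices:

Strassen's algorithm requires power-of-2 dimensions. Pad 45x45 to 64x64 (next power of 2).

Standard algorithm: 45^3 = 91125 multiplications
Strassen's algorithm: 7^(log2(64)) = 7^6 = 117649 multiplications
Difference: 91125 - 117649 = -26524 (Strassen uses MORE here due to padding overhead — for small or just-over-power-of-2 n, padding can outweigh the per-level savings)

Standard: 91125 multiplications (45^3). Strassen: 117649 multiplications (7^6, after padding to 64x64). Strassen reduces 8 recursive multiplications to 7 at each level.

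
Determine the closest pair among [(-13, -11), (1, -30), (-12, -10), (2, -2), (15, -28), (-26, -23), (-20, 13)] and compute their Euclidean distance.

Computing all pairwise distances among 7 points:

d((-13, -11), (1, -30)) = 23.6008
d((-13, -11), (-12, -10)) = 1.4142 <-- minimum
d((-13, -11), (2, -2)) = 17.4929
d((-13, -11), (15, -28)) = 32.7567
d((-13, -11), (-26, -23)) = 17.6918
d((-13, -11), (-20, 13)) = 25.0
d((1, -30), (-12, -10)) = 23.8537
d((1, -30), (2, -2)) = 28.0179
d((1, -30), (15, -28)) = 14.1421
d((1, -30), (-26, -23)) = 27.8927
d((1, -30), (-20, 13)) = 47.8539
d((-12, -10), (2, -2)) = 16.1245
d((-12, -10), (15, -28)) = 32.45
d((-12, -10), (-26, -23)) = 19.105
d((-12, -10), (-20, 13)) = 24.3516
d((2, -2), (15, -28)) = 29.0689
d((2, -2), (-26, -23)) = 35.0
d((2, -2), (-20, 13)) = 26.6271
d((15, -28), (-26, -23)) = 41.3038
d((15, -28), (-20, 13)) = 53.9073
d((-26, -23), (-20, 13)) = 36.4966

Closest pair: (-13, -11) and (-12, -10) with distance 1.4142

The closest pair is (-13, -11) and (-12, -10) with Euclidean distance 1.4142. For 7 points, brute-force pairwise comparison is shown above. For large n, the divide-and-conquer algorithm (sort by x, recurse on halves, check the dividing strip) achieves O(n log n).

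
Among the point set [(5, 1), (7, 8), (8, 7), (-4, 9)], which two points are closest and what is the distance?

Computing all pairwise distances among 4 points:

d((5, 1), (7, 8)) = 7.2801
d((5, 1), (8, 7)) = 6.7082
d((5, 1), (-4, 9)) = 12.0416
d((7, 8), (8, 7)) = 1.4142 <-- minimum
d((7, 8), (-4, 9)) = 11.0454
d((8, 7), (-4, 9)) = 12.1655

Closest pair: (7, 8) and (8, 7) with distance 1.4142

The closest pair is (7, 8) and (8, 7) with Euclidean distance 1.4142. For 4 points, brute-force pairwise comparison is shown above. For large n, the divide-and-conquer algorithm (sort by x, recurse on halves, check the dividing strip) achieves O(n log n).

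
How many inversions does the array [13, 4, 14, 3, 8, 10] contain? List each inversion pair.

Finding inversions in [13, 4, 14, 3, 8, 10]:

(0, 1): arr[0]=13 > arr[1]=4
(0, 3): arr[0]=13 > arr[3]=3
(0, 4): arr[0]=13 > arr[4]=8
(0, 5): arr[0]=13 > arr[5]=10
(1, 3): arr[1]=4 > arr[3]=3
(2, 3): arr[2]=14 > arr[3]=3
(2, 4): arr[2]=14 > arr[4]=8
(2, 5): arr[2]=14 > arr[5]=10

Total inversions: 8

The array has 8 inversion(s): (0,1), (0,3), (0,4), (0,5), (1,3), (2,3), (2,4), (2,5). Each pair (i,j) satisfies i < j and arr[i] > arr[j].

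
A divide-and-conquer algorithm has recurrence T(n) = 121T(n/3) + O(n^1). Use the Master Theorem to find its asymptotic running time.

Master Theorem for T(n) = 121T(n/3) + O(n^1):

a = 121, b = 3, c = 1
log_b(a) = log_3(121) = 4.3653

Case 1: c = 1 < log_3(121) = 4.3653
T(n) = O(n^(log_3 121))

For T(n) = 121T(n/3) + O(n^1): log_3(121) = 4.3653. This is Case 1 of the Master Theorem (c < log_b(a), work dominated by leaves), giving O(n^(log_3 121)).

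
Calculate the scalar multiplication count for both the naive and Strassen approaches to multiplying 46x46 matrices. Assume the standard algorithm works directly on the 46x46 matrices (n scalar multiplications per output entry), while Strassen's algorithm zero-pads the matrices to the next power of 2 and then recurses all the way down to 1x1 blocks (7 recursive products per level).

Matrix multiplication for 46x46 matrices:

Strassen's algorithm requires power-of-2 dimensions. Pad 46x46 to 64x64 (next power of 2).

Standard algorithm: 46^3 = 97336 multiplications
Strassen's algorithm: 7^(log2(64)) = 7^6 = 117649 multiplications
Difference: 97336 - 117649 = -20313 (Strassen uses MORE here due to padding overhead — for small or just-over-power-of-2 n, padding can outweigh the per-level savings)

Standard: 97336 multiplications (46^3). Strassen: 117649 multiplications (7^6, after padding to 64x64). Strassen reduces 8 recursive multiplications to 7 at each level.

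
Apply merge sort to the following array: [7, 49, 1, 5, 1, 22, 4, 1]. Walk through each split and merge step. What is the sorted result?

Merge sort trace:

Split: [7, 49, 1, 5, 1, 22, 4, 1] -> [7, 49, 1, 5] and [1, 22, 4, 1]
  Split: [7, 49, 1, 5] -> [7, 49] and [1, 5]
    Split: [7, 49] -> [7] and [49]
    Merge: [7] + [49] -> [7, 49]
    Split: [1, 5] -> [1] and [5]
    Merge: [1] + [5] -> [1, 5]
  Merge: [7, 49] + [1, 5] -> [1, 5, 7, 49]
  Split: [1, 22, 4, 1] -> [1, 22] and [4, 1]
    Split: [1, 22] -> [1] and [22]
    Merge: [1] + [22] -> [1, 22]
    Split: [4, 1] -> [4] and [1]
    Merge: [4] + [1] -> [1, 4]
  Merge: [1, 22] + [1, 4] -> [1, 1, 4, 22]
Merge: [1, 5, 7, 49] + [1, 1, 4, 22] -> [1, 1, 1, 4, 5, 7, 22, 49]

Final sorted array: [1, 1, 1, 4, 5, 7, 22, 49]

The merge sort proceeds by recursively splitting the array and merging sorted halves.
After all merges, the sorted array is [1, 1, 1, 4, 5, 7, 22, 49].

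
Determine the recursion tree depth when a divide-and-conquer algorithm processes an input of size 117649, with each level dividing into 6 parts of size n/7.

For divide and conquer with division factor 7:

Problem sizes at each level:
Level 0: 117649
Level 1: 16807
Level 2: 2401
Level 3: 343
Level 4: 49
Level 5: 7
Level 6: 1

The root is level 0 and the size-1 base case is level 6 (the tree spans levels 0 through 6, i.e. 7 levels counting the root), so the depth is the number of divisions: log_7(117649) = 6

The recursion tree depth is log_7(117649) = 6. At each level, the problem size is divided by 7, so it takes 6 divisions to reduce to a base case of size 1. The algorithm makes 6 recursive calls at each level.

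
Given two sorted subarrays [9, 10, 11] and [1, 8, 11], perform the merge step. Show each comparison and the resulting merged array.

Merging process:

Compare 9 vs 1: take 1 from right. Merged: [1]
Compare 9 vs 8: take 8 from right. Merged: [1, 8]
Compare 9 vs 11: take 9 from left. Merged: [1, 8, 9]
Compare 10 vs 11: take 10 from left. Merged: [1, 8, 9, 10]
Compare 11 vs 11: take 11 from left. Merged: [1, 8, 9, 10, 11]
Append remaining from right: [11]. Merged: [1, 8, 9, 10, 11, 11]

Final merged array: [1, 8, 9, 10, 11, 11]
Total comparisons: 5

The merged array is [1, 8, 9, 10, 11, 11], requiring 5 comparisons. The merge step runs in O(n) time where n is the total number of elements.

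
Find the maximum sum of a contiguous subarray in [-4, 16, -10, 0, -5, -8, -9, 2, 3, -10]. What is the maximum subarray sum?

Using Kadane's algorithm on [-4, 16, -10, 0, -5, -8, -9, 2, 3, -10]:

Scanning through the array:
Position 1 (value 16): max_ending_here = 16, max_so_far = 16
Position 2 (value -10): max_ending_here = 6, max_so_far = 16
Position 3 (value 0): max_ending_here = 6, max_so_far = 16
Position 4 (value -5): max_ending_here = 1, max_so_far = 16
Position 5 (value -8): max_ending_here = -7, max_so_far = 16
Position 6 (value -9): max_ending_here = -9, max_so_far = 16
Position 7 (value 2): max_ending_here = 2, max_so_far = 16
Position 8 (value 3): max_ending_here = 5, max_so_far = 16
Position 9 (value -10): max_ending_here = -5, max_so_far = 16

Maximum subarray: [16]
Maximum sum: 16

The maximum subarray is [16] with sum 16. This subarray runs from index 1 to index 1.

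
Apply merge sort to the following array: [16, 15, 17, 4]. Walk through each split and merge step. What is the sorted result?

Merge sort trace:

Split: [16, 15, 17, 4] -> [16, 15] and [17, 4]
  Split: [16, 15] -> [16] and [15]
  Merge: [16] + [15] -> [15, 16]
  Split: [17, 4] -> [17] and [4]
  Merge: [17] + [4] -> [4, 17]
Merge: [15, 16] + [4, 17] -> [4, 15, 16, 17]

Final sorted array: [4, 15, 16, 17]

The merge sort proceeds by recursively splitting the array and merging sorted halves.
After all merges, the sorted array is [4, 15, 16, 17].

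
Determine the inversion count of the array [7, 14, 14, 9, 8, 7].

Finding inversions in [7, 14, 14, 9, 8, 7]:

(1, 3): arr[1]=14 > arr[3]=9
(1, 4): arr[1]=14 > arr[4]=8
(1, 5): arr[1]=14 > arr[5]=7
(2, 3): arr[2]=14 > arr[3]=9
(2, 4): arr[2]=14 > arr[4]=8
(2, 5): arr[2]=14 > arr[5]=7
(3, 4): arr[3]=9 > arr[4]=8
(3, 5): arr[3]=9 > arr[5]=7
(4, 5): arr[4]=8 > arr[5]=7

Total inversions: 9

The array has 9 inversion(s): (1,3), (1,4), (1,5), (2,3), (2,4), (2,5), (3,4), (3,5), (4,5). Each pair (i,j) satisfies i < j and arr[i] > arr[j].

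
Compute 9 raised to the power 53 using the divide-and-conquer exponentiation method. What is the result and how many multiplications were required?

Computing 9^53 by squaring (build up from 9^1; each line after the first costs one multiplication):

9^1 = 9
9^2 = (9^1)^2 = 9^2 = 81
9^3 = 9 * 9^2 = 9 * 81 = 729
9^6 = (9^3)^2 = 729^2 = 531441
9^12 = (9^6)^2 = 531441^2 = 282429536481
9^13 = 9 * 9^12 = 9 * 282429536481 = 2541865828329
9^26 = (9^13)^2 = 2541865828329^2 = 6461081889226673298932241
9^52 = (9^26)^2 = 6461081889226673298932241^2 = 41745579179292917813953351511015323088870709282081
9^53 = 9 * 9^52 = 9 * 41745579179292917813953351511015323088870709282081 = 375710212613636260325580163599137907799836383538729

Result: 375710212613636260325580163599137907799836383538729
Multiplications needed: 8 (8 lines after 9^1)

9^53 = 375710212613636260325580163599137907799836383538729. Using exponentiation by squaring, this requires 8 multiplications. The key idea: if the exponent is even, square the half-power; if odd, multiply by the base once.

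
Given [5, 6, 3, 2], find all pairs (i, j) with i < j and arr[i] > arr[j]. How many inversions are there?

Finding inversions in [5, 6, 3, 2]:

(0, 2): arr[0]=5 > arr[2]=3
(0, 3): arr[0]=5 > arr[3]=2
(1, 2): arr[1]=6 > arr[2]=3
(1, 3): arr[1]=6 > arr[3]=2
(2, 3): arr[2]=3 > arr[3]=2

Total inversions: 5

The array has 5 inversion(s): (0,2), (0,3), (1,2), (1,3), (2,3). Each pair (i,j) satisfies i < j and arr[i] > arr[j].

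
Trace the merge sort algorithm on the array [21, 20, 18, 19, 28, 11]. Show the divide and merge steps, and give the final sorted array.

Merge sort trace:

Split: [21, 20, 18, 19, 28, 11] -> [21, 20, 18] and [19, 28, 11]
  Split: [21, 20, 18] -> [21] and [20, 18]
    Split: [20, 18] -> [20] and [18]
    Merge: [20] + [18] -> [18, 20]
  Merge: [21] + [18, 20] -> [18, 20, 21]
  Split: [19, 28, 11] -> [19] and [28, 11]
    Split: [28, 11] -> [28] and [11]
    Merge: [28] + [11] -> [11, 28]
  Merge: [19] + [11, 28] -> [11, 19, 28]
Merge: [18, 20, 21] + [11, 19, 28] -> [11, 18, 19, 20, 21, 28]

Final sorted array: [11, 18, 19, 20, 21, 28]

The merge sort proceeds by recursively splitting the array and merging sorted halves.
After all merges, the sorted array is [11, 18, 19, 20, 21, 28].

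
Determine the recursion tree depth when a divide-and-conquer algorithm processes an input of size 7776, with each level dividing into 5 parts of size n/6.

For divide and conquer with division factor 6:

Problem sizes at each level:
Level 0: 7776
Level 1: 1296
Level 2: 216
Level 3: 36
Level 4: 6
Level 5: 1

The root is level 0 and the size-1 base case is level 5 (the tree spans levels 0 through 5, i.e. 6 levels counting the root), so the depth is the number of divisions: log_6(7776) = 5

The recursion tree depth is log_6(7776) = 5. At each level, the problem size is divided by 6, so it takes 5 divisions to reduce to a base case of size 1. The algorithm makes 5 recursive calls at each level.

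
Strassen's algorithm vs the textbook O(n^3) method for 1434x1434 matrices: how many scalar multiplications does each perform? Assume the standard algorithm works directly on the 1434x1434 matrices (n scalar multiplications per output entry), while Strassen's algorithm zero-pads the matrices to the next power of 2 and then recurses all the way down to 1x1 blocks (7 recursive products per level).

Matrix multiplication for 1434x1434 matrices:

Strassen's algorithm requires power-of-2 dimensions. Pad 1434x1434 to 2048x2048 (next power of 2).

Standard algorithm: 1434^3 = 2948814504 multiplications
Strassen's algorithm: 7^(log2(2048)) = 7^11 = 1977326743 multiplications
Savings: 2948814504 - 1977326743 = 971487761 multiplications

Standard: 2948814504 multiplications (1434^3). Strassen: 1977326743 multiplications (7^11, after padding to 2048x2048). Strassen reduces 8 recursive multiplications to 7 at each level.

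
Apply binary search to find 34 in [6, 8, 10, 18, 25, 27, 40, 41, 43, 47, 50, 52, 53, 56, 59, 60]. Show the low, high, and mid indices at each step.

Binary search for 34 in [6, 8, 10, 18, 25, 27, 40, 41, 43, 47, 50, 52, 53, 56, 59, 60]:

lo=0, hi=15, mid=7, arr[mid]=41 -> 41 > 34, search left half
lo=0, hi=6, mid=3, arr[mid]=18 -> 18 < 34, search right half
lo=4, hi=6, mid=5, arr[mid]=27 -> 27 < 34, search right half
lo=6, hi=6, mid=6, arr[mid]=40 -> 40 > 34, search left half
lo=6 > hi=5, target 34 not found

Binary search determines that 34 is not in the array after 4 comparisons. The search space was exhausted without finding the target.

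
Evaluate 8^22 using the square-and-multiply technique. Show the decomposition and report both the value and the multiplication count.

Computing 8^22 by squaring (build up from 8^1; each line after the first costs one multiplication):

8^1 = 8
8^2 = (8^1)^2 = 8^2 = 64
8^4 = (8^2)^2 = 64^2 = 4096
8^5 = 8 * 8^4 = 8 * 4096 = 32768
8^10 = (8^5)^2 = 32768^2 = 1073741824
8^11 = 8 * 8^10 = 8 * 1073741824 = 8589934592
8^22 = (8^11)^2 = 8589934592^2 = 73786976294838206464

Result: 73786976294838206464
Multiplications needed: 6 (6 lines after 8^1)

8^22 = 73786976294838206464. Using exponentiation by squaring, this requires 6 multiplications. The key idea: if the exponent is even, square the half-power; if odd, multiply by the base once.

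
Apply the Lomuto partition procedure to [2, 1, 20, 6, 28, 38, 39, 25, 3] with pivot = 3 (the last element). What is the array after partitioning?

Lomuto partition with pivot = 3:

Initial array: [2, 1, 20, 6, 28, 38, 39, 25, 3]

arr[0]=2 <= 3: swap with position 0, array becomes [2, 1, 20, 6, 28, 38, 39, 25, 3]
arr[1]=1 <= 3: swap with position 1, array becomes [2, 1, 20, 6, 28, 38, 39, 25, 3]
arr[2]=20 > 3: no swap
arr[3]=6 > 3: no swap
arr[4]=28 > 3: no swap
arr[5]=38 > 3: no swap
arr[6]=39 > 3: no swap
arr[7]=25 > 3: no swap

Place pivot at position 2: [2, 1, 3, 6, 28, 38, 39, 25, 20]
Pivot position: 2

After partitioning with pivot 3, the array becomes [2, 1, 3, 6, 28, 38, 39, 25, 20]. The pivot is placed at index 2. All elements to the left of the pivot are <= 3, and all elements to the right are > 3.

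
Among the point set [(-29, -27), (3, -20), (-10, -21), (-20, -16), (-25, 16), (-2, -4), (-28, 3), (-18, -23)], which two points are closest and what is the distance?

Computing all pairwise distances among 8 points:

d((-29, -27), (3, -20)) = 32.7567
d((-29, -27), (-10, -21)) = 19.9249
d((-29, -27), (-20, -16)) = 14.2127
d((-29, -27), (-25, 16)) = 43.1856
d((-29, -27), (-2, -4)) = 35.4683
d((-29, -27), (-28, 3)) = 30.0167
d((-29, -27), (-18, -23)) = 11.7047
d((3, -20), (-10, -21)) = 13.0384
d((3, -20), (-20, -16)) = 23.3452
d((3, -20), (-25, 16)) = 45.607
d((3, -20), (-2, -4)) = 16.7631
d((3, -20), (-28, 3)) = 38.6005
d((3, -20), (-18, -23)) = 21.2132
d((-10, -21), (-20, -16)) = 11.1803
d((-10, -21), (-25, 16)) = 39.9249
d((-10, -21), (-2, -4)) = 18.7883
d((-10, -21), (-28, 3)) = 30.0
d((-10, -21), (-18, -23)) = 8.2462
d((-20, -16), (-25, 16)) = 32.3883
d((-20, -16), (-2, -4)) = 21.6333
d((-20, -16), (-28, 3)) = 20.6155
d((-20, -16), (-18, -23)) = 7.2801 <-- minimum
d((-25, 16), (-2, -4)) = 30.4795
d((-25, 16), (-28, 3)) = 13.3417
d((-25, 16), (-18, -23)) = 39.6232
d((-2, -4), (-28, 3)) = 26.9258
d((-2, -4), (-18, -23)) = 24.8395
d((-28, 3), (-18, -23)) = 27.8568

Closest pair: (-20, -16) and (-18, -23) with distance 7.2801

The closest pair is (-20, -16) and (-18, -23) with Euclidean distance 7.2801. For 8 points, brute-force pairwise comparison is shown above. For large n, the divide-and-conquer algorithm (sort by x, recurse on halves, check the dividing strip) achieves O(n log n).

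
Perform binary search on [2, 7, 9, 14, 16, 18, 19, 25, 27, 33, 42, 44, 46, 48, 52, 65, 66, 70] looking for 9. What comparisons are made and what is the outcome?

Binary search for 9 in [2, 7, 9, 14, 16, 18, 19, 25, 27, 33, 42, 44, 46, 48, 52, 65, 66, 70]:

lo=0, hi=17, mid=8, arr[mid]=27 -> 27 > 9, search left half
lo=0, hi=7, mid=3, arr[mid]=14 -> 14 > 9, search left half
lo=0, hi=2, mid=1, arr[mid]=7 -> 7 < 9, search right half
lo=2, hi=2, mid=2, arr[mid]=9 -> Found target at index 2!

Binary search finds 9 at index 2 after 4 comparisons. The search repeatedly halves the search space by comparing with the middle element.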